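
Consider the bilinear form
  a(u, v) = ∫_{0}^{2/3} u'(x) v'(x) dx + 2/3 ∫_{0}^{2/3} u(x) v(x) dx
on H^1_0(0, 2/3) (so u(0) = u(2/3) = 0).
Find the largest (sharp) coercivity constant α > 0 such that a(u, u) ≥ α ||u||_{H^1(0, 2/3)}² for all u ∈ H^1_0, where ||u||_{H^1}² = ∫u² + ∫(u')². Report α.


α = (8 + 27*π^2)/(3*(4 + 9*π^2))

Coercivity of a(·,·) on H^1_0(0, 2/3) means a(u, u) ≥ α ||u||_{H^1}² for every u ∈ H^1_0.
The interval has length L = 2/3, and Poincaré/coercivity depend only on L. Here a(u, u) = ∫(u')² + (2/3)·∫u².
Here 0 < c = 2/3 < 1. The condition a(u,u) ≥ α||u||_{H^1}² reads (1−α)∫(u')² ≥ (α−c)∫u². Any admissible α is ≤ 1 (rapidly oscillating u have ∫u²/∫(u')² → 0), and α = 1 would force 0 ≥ (1−c)∫u², impossible since c < 1; so 1−α > 0. By the sharp Poincaré inequality on H^1_0 of an interval of length L, ∫(u')² ≥ (π/L)²∫u² with equality for the first sine mode sin(π(x−x₀)/L) (x₀ the left endpoint), so the inequality holds for all u iff (1−α)(π/L)² ≥ α − c, i.e. α ≤ ((π/L)² + c)/((π/L)² + 1) = (1 + c(L/π)²)/(1 + (L/π)²). With (π/L)² = 9*π^2/4 and c = 2/3, the largest admissible constant is α = ((π/L)² + c)/((π/L)² + 1).
Simplifying, α = (8 + 27*π^2)/(3*(4 + 9*π^2)).


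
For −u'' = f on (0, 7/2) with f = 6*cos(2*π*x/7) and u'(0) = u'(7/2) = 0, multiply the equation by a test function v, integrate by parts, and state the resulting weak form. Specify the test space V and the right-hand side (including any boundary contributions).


V = H^1(0, 7/2) (no boundary constraint on v; u is determined up to an additive constant); weak form: ∫_0^7/2 u'v' dx = ∫_0^7/2 (6*cos(2*π*x/7)) v dx for all v ∈ V.

Multiply both sides by a test function v and integrate from 0 to 7/2:
  ∫_0^7/2 −u''(x) v(x) dx = ∫_0^7/2 f(x) v(x) dx.
Integrate the LHS by parts once:
  ∫_0^7/2 −u'' v dx = −[u'(x) v(x)]_0^7/2 + ∫_0^7/2 u'(x) v'(x) dx.
Thus ∫_0^7/2 u'(x) v'(x) dx = ∫_0^7/2 f(x) v(x) dx + [u'(x) v(x)]_0^7/2.
Choose V so that boundary terms are either known or forced to vanish.
u has homogeneous Neumann: u'(0) = u'(7/2) = 0. So [u' v]_0^7/2 = 0·v(7/2) − 0·v(0) = 0 for any v; take V = H^1(0, 7/2).
Weak formulation: find u (satisfying any essential BC) such that ∫_0^7/2 u'(x) v'(x) dx = ∫_0^7/2 f v dx for all v ∈ V (homogeneous Neumann, so boundary terms vanish).
Substituting f(x) = 6*cos(2*π*x/7), the right-hand side is ∫_0^7/2 (6*cos(2*π*x/7)) v dx.
Compatibility check (pure Neumann): taking v ≡ 1 ∈ V gives 0 = ∫_0^7/2 f dx + (0) − (0), i.e. ∫_0^7/2 f dx must equal u'(0) − u'(7/2) = 0. Indeed ∫_0^7/2 (6*cos(2*π*x/7)) dx = 0, so the data are compatible. The solution is then unique only up to an additive constant (fix it e.g. by requiring ∫_0^7/2 u dx = 0).


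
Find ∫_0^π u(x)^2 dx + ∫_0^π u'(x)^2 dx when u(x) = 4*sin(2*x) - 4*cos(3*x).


||u||_{H^1(0,π)}^2 = 256 + 120*π

u'(x) = 12*sin(3*x) + 8*cos(2*x).
Expand u² and (u')² and integrate term by term on (0, π), using: for integers n ≥ 1, ∫_0^π sin²(nx) dx = ∫_0^π cos²(nx) dx = π/2; for n ≠ n', ∫_0^π sin(nx)sin(n'x) dx = ∫_0^π cos(nx)cos(n'x) dx = 0; and by product-to-sum, ∫_0^π sin(nx)cos(n'x) dx = ½∫_0^π [sin((n+n')x) + sin((n−n')x)] dx, which is 0 when n+n' is even and 2n/(n²−n'²) when n+n' is odd (it need not vanish on (0, π)).
  u² squared terms: (-4)²·∫cos(3x)² dx = 16·π/2 = 8*π;  (4)²·∫sin(2x)² dx = 16·π/2 = 8*π.
  u² cross terms: 2·(-4)·(4)·∫cos(3x)·sin(2x) dx = -32·(-4/5) = 128/5.
  So ∫_0^π u² dx = 8*π + 8*π + 128/5 = 128/5 + 16*π.
  (u')² squared terms: (8)²·∫cos(2x)² dx = 64·π/2 = 32*π;  (12)²·∫sin(3x)² dx = 144·π/2 = 72*π.
  (u')² cross terms: 2·(8)·(12)·∫cos(2x)·sin(3x) dx = 192·(6/5) = 1152/5.
  So ∫_0^π (u')² dx = 32*π + 72*π + 1152/5 = 1152/5 + 104*π.
||u||_{H^1}^2 = (128/5 + 16*π) + (1152/5 + 104*π) = 256 + 120*π.


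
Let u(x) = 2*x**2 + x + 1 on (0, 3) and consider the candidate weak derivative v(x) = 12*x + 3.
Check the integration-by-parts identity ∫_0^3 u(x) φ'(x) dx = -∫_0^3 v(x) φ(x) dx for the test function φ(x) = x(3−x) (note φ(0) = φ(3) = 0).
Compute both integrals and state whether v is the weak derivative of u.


LHS = -63/2, RHS = -189/2. No, v is not the weak derivative of u.

u(x) = 2*x**2 + x + 1, classical derivative u'(x) = 4*x + 1.
φ(x) = x(3−x), so φ'(x) = 3 - 2*x.
Note φ(0) = φ(3) = 0, so the boundary term u·φ vanishes.
LHS = ∫_0^3 u(x) φ'(x) dx = ∫_0^3 (-4*x^3 + 4*x^2 + x + 3) dx. Term by term:
  ∫_0^3 -4*x^3 dx = -81;  ∫_0^3 4*x^2 dx = 36;  ∫_0^3 x dx = 9/2;
  ∫_0^3 3 dx = 9.
Sum: -81 + 36 + 9/2 + 9 = -63/2.
So LHS = -63/2.
∫_0^3 v(x) φ(x) dx = ∫_0^3 (-12*x^3 + 33*x^2 + 9*x) dx. Term by term:
  ∫_0^3 -12*x^3 dx = -243;  ∫_0^3 33*x^2 dx = 297;  ∫_0^3 9*x dx = 81/2.
Sum: -243 + 297 + 81/2 = 189/2.
So RHS = -∫_0^3 v(x) φ(x) dx = -189/2.
LHS − RHS = 63 ≠ 0, so the identity fails.
(For a valid weak derivative the identity must hold for EVERY test function, in particular this one. The failure shows v is NOT the weak derivative of u.)
Correct weak derivative would be u'(x) = 4*x + 1.


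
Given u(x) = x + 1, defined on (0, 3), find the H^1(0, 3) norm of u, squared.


||u||_{H^1}^2 = 24

The H^1 norm (squared) on an interval (0, L) is
  ||u||_{H^1}^2 = ∫_0^L u(x)^2 dx + ∫_0^L u'(x)^2 dx.
Compute u'(x) = 1.
Then u(x)^2 = x**2 + 2*x + 1 and u'(x)^2 = 1.
Integrate each monomial from 0 to 3 using ∫_0^3 c·x^n dx = c·3^(n+1)/(n+1):
  ∫_0^3 u(x)^2 dx = ∫_0^3 (x^2 + 2*x + 1) dx. Term by term:
    ∫_0^3 x^2 dx = 9;  ∫_0^3 2*x dx = 9;  ∫_0^3 1 dx = 3.
  Sum: 9 + 9 + 3 = 21.
  ∫_0^3 u'(x)^2 dx = ∫_0^3 (1) dx. Term by term:
    ∫_0^3 1 dx = 3.
Adding: ||u||_{H^1}^2 = 21 + 3 = 24.


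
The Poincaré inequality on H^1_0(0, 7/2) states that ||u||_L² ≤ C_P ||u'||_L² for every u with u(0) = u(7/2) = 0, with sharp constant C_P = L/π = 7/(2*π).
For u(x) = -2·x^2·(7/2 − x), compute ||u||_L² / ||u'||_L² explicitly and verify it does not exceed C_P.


||u||_L² / ||u'||_L² = sqrt(14)/4 < C_P = 7/(2*π).

u(x) = -2·x^2·(7/2 − x), so u'(x) = 2*x*(3*x - 7).
u(x) = -2·x^2·(7/2 − x) vanishes at x = 0 and x = 7/2, so u ∈ H^1_0(0, 7/2). Differentiate via the product rule and integrate the resulting polynomials term by term.
  ∫_0^7/2 u² dx = ∫_0^7/2 (4*x^6 - 28*x^5 + 49*x^4) dx. Term by term:
    ∫_0^7/2 4*x^6 dx = 117649/32;  ∫_0^7/2 -28*x^5 dx = -823543/96;  ∫_0^7/2 49*x^4 dx = 823543/160.
  Sum: 117649/32 − 823543/96 + 823543/160 = 117649/480.
  ∫_0^7/2 (u')² dx = ∫_0^7/2 (36*x^4 - 168*x^3 + 196*x^2) dx. Term by term:
    ∫_0^7/2 36*x^4 dx = 151263/40;  ∫_0^7/2 -168*x^3 dx = -50421/8;  ∫_0^7/2 196*x^2 dx = 16807/6.
  Sum: 151263/40 − 50421/8 + 16807/6 = 16807/60.
∫_0^7/2 u² dx = 117649/480, so ||u||_L² = 343*sqrt(30)/120.
∫_0^7/2 (u')² dx = 16807/60, so ||u'||_L² = 49*sqrt(105)/30.
Ratio ||u||_L² / ||u'||_L² = sqrt(14)/4.
Sharp Poincaré constant on H^1_0(0, 7/2) is C_P = L/π = 7/(2*π), achieved by sin(2*π/7·x).
A polynomial bump cannot attain the sharp Poincaré constant (only the first sine eigenfunction does), so the ratio is strictly less than C_P, consistent with ||u||_L² ≤ C_P ||u'||_L².


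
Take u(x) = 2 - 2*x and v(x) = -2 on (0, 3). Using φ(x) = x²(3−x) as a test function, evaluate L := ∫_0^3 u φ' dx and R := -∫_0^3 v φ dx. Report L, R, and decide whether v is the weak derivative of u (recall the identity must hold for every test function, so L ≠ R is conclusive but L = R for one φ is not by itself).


LHS = 27/2, RHS = 27/2. Yes, v = u' weakly.

u(x) = 2 - 2*x, classical derivative u'(x) = -2.
φ(x) = x²(3−x), so φ'(x) = 3*x*(2 - x).
Note φ(0) = φ(3) = 0, so the boundary term u·φ vanishes.
LHS = ∫_0^3 u(x) φ'(x) dx = ∫_0^3 (6*x^3 - 18*x^2 + 12*x) dx. Term by term:
  ∫_0^3 6*x^3 dx = 243/2;  ∫_0^3 -18*x^2 dx = -162;  ∫_0^3 12*x dx = 54.
Sum: 243/2 − 162 + 54 = 27/2.
So LHS = 27/2.
∫_0^3 v(x) φ(x) dx = ∫_0^3 (2*x^3 - 6*x^2) dx. Term by term:
  ∫_0^3 2*x^3 dx = 81/2;  ∫_0^3 -6*x^2 dx = -54.
Sum: 81/2 − 54 = -27/2.
So RHS = -∫_0^3 v(x) φ(x) dx = 27/2.
LHS = RHS, so the identity holds for this test φ.
Moreover u is smooth here and v(x) = u'(x) = -2 pointwise, so the identity holds for every test function. Hence v is the weak derivative of u.


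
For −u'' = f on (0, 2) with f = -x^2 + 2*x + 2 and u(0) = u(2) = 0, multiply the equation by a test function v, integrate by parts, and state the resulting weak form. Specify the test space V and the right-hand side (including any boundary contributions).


V = H^1_0(0, 2) (so v(0) = v(2) = 0); weak form: ∫_0^2 u'v' dx = ∫_0^2 (-x^2 + 2*x + 2) v dx for all v ∈ V.

Multiply both sides by a test function v and integrate from 0 to 2:
  ∫_0^2 −u''(x) v(x) dx = ∫_0^2 f(x) v(x) dx.
Integrate the LHS by parts once:
  ∫_0^2 −u'' v dx = −[u'(x) v(x)]_0^2 + ∫_0^2 u'(x) v'(x) dx.
Thus ∫_0^2 u'(x) v'(x) dx = ∫_0^2 f(x) v(x) dx + [u'(x) v(x)]_0^2.
Choose V so that boundary terms are either known or forced to vanish.
u is Dirichlet: u(0) = u(2) = 0. Let V = H^1_0(0, 2); then v(0) = v(2) = 0, and [u' v]_0^2 = 0.
Weak formulation: find u (satisfying any essential BC) such that ∫_0^2 u'(x) v'(x) dx = ∫_0^2 f v dx for all v ∈ V.
Substituting f(x) = -x^2 + 2*x + 2, the right-hand side is ∫_0^2 (-x^2 + 2*x + 2) v dx.


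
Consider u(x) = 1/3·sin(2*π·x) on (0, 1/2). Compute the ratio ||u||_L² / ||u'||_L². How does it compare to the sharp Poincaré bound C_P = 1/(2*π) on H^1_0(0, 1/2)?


||u||_L² / ||u'||_L² = 1/(2*π) = C_P.

u(x) = 1/3·sin(2*π·x), so u'(x) = 2*π*cos(2*π*x)/3.
Writing u(x) = A·sin(kπx/L) with A = 1/3 and k = 1, use ∫_0^L sin²(kπx/L) dx = L/2 and ∫_0^L cos²(kπx/L) dx = L/2.
u² = 1/9·sin²(2*π·x) and (u')² = 4*π^2/9·cos²(2*π·x), and each of sin², cos² integrates to L/2 = 1/4 over (0, 1/2).
∫_0^1/2 u² dx = 1/36, so ||u||_L² = 1/6.
∫_0^1/2 (u')² dx = π^2/9, so ||u'||_L² = π/3.
Ratio ||u||_L² / ||u'||_L² = 1/(2*π).
Sharp Poincaré constant on H^1_0(0, 1/2) is C_P = L/π = 1/(2*π), achieved by sin(2*π·x).
This is the k = 1 eigenfunction (up to amplitude), so the ratio equals the sharp Poincaré constant exactly.


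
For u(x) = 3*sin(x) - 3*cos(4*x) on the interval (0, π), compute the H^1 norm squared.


||u||_{H^1(0,π)}^2 = 204/5 + 171*π/2

u'(x) = 12*sin(4*x) + 3*cos(x).
Expand u² and (u')² and integrate term by term on (0, π), using: for integers n ≥ 1, ∫_0^π sin²(nx) dx = ∫_0^π cos²(nx) dx = π/2; for n ≠ n', ∫_0^π sin(nx)sin(n'x) dx = ∫_0^π cos(nx)cos(n'x) dx = 0; and by product-to-sum, ∫_0^π sin(nx)cos(n'x) dx = ½∫_0^π [sin((n+n')x) + sin((n−n')x)] dx, which is 0 when n+n' is even and 2n/(n²−n'²) when n+n' is odd (it need not vanish on (0, π)).
  u² squared terms: (-3)²·∫cos(4x)² dx = 9·π/2 = 9*π/2;  (3)²·∫sin(x)² dx = 9·π/2 = 9*π/2.
  u² cross terms: 2·(-3)·(3)·∫cos(4x)·sin(x) dx = -18·(-2/15) = 12/5.
  So ∫_0^π u² dx = 9*π/2 + 9*π/2 + 12/5 = 12/5 + 9*π.
  (u')² squared terms: (3)²·∫cos(x)² dx = 9·π/2 = 9*π/2;  (12)²·∫sin(4x)² dx = 144·π/2 = 72*π.
  (u')² cross terms: 2·(3)·(12)·∫cos(x)·sin(4x) dx = 72·(8/15) = 192/5.
  So ∫_0^π (u')² dx = 9*π/2 + 72*π + 192/5 = 192/5 + 153*π/2.
||u||_{H^1}^2 = (12/5 + 9*π) + (192/5 + 153*π/2) = 204/5 + 171*π/2.


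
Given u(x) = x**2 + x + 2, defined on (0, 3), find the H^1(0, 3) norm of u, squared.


||u||_{H^1}^2 = 2211/10

The H^1 norm (squared) on an interval (0, L) is
  ||u||_{H^1}^2 = ∫_0^L u(x)^2 dx + ∫_0^L u'(x)^2 dx.
Compute u'(x) = 2*x + 1.
Then u(x)^2 = x**4 + 2*x**3 + 5*x**2 + 4*x + 4 and u'(x)^2 = 4*x**2 + 4*x + 1.
Integrate each monomial from 0 to 3 using ∫_0^3 c·x^n dx = c·3^(n+1)/(n+1):
  ∫_0^3 u(x)^2 dx = ∫_0^3 (x^4 + 2*x^3 + 5*x^2 + 4*x + 4) dx. Term by term:
    ∫_0^3 x^4 dx = 243/5;  ∫_0^3 2*x^3 dx = 81/2;  ∫_0^3 5*x^2 dx = 45;
    ∫_0^3 4*x dx = 18;  ∫_0^3 4 dx = 12.
  Sum: 243/5 + 81/2 + 45 + 18 + 12 = 1641/10.
  ∫_0^3 u'(x)^2 dx = ∫_0^3 (4*x^2 + 4*x + 1) dx. Term by term:
    ∫_0^3 4*x^2 dx = 36;  ∫_0^3 4*x dx = 18;  ∫_0^3 1 dx = 3.
  Sum: 36 + 18 + 3 = 57.
Adding: ||u||_{H^1}^2 = 1641/10 + 57 = 2211/10.


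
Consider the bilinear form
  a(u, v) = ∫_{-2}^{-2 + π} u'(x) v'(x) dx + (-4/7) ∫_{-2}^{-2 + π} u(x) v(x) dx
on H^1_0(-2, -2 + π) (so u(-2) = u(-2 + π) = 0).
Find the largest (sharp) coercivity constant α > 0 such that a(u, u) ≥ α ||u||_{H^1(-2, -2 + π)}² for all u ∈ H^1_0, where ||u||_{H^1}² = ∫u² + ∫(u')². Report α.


α = 3/14

Coercivity of a(·,·) on H^1_0(-2, -2 + π) means a(u, u) ≥ α ||u||_{H^1}² for every u ∈ H^1_0.
The interval has length L = π, and Poincaré/coercivity depend only on L. Here a(u, u) = ∫(u')² + (-4/7)·∫u².
Here c = -4/7 < 0 with |c| < (π/L)² = 1, so coercivity still holds. The condition a(u,u) ≥ α||u||_{H^1}² reads (1−α)∫(u')² ≥ (α−c)∫u². Any admissible α is ≤ 1 (rapidly oscillating u have ∫u²/∫(u')² → 0), and α = 1 would force 0 ≥ (1−c)∫u², impossible since c < 1; so 1−α > 0. By the sharp Poincaré inequality on H^1_0 of an interval of length L, ∫(u')² ≥ (π/L)²∫u² with equality for the first sine mode sin(π(x−x₀)/L) (x₀ the left endpoint), so the inequality holds for all u iff (1−α)(π/L)² ≥ α − c, i.e. α ≤ ((π/L)² + c)/((π/L)² + 1) = (1 + c(L/π)²)/(1 + (L/π)²). (Direct route, valid since c ≤ 0: Poincaré gives c∫u² ≥ c(L/π)²∫(u')², so a(u,u) ≥ (1 + c(L/π)²)∫(u')², while ||u||_{H^1}² ≤ (1 + (L/π)²)∫(u')²; dividing yields the same α.) With (π/L)² = 1 and c = -4/7, the largest admissible constant is α = ((π/L)² + c)/((π/L)² + 1).
Simplifying, α = 3/14.


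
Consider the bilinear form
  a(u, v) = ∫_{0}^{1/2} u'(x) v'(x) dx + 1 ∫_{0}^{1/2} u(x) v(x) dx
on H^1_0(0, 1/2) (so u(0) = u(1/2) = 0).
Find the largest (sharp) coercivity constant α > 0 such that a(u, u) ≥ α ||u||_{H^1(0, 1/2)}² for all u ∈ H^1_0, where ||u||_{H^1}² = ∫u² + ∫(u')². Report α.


α = 1

Coercivity of a(·,·) on H^1_0(0, 1/2) means a(u, u) ≥ α ||u||_{H^1}² for every u ∈ H^1_0.
The interval has length L = 1/2, and Poincaré/coercivity depend only on L. Here a(u, u) = ∫(u')² + (1)·∫u².
Here c = 1 ≥ 1, so a(u,u) = ∫(u')² + c∫u² ≥ ∫(u')² + ∫u² = ||u||_{H^1}², i.e. α = 1 works. No larger α is possible: a(u,u) ≥ α||u||_{H^1}² means (1−α)∫(u')² ≥ (α−c)∫u², and for the modes u_n = sin(nπ(x−x₀)/L) (x₀ the left endpoint) one has ∫u_n²/∫(u_n')² = (L/(nπ))² → 0, so a(u_n,u_n)/||u_n||_{H^1}² → 1. Hence the optimal constant is α = 1.
Therefore α = 1.


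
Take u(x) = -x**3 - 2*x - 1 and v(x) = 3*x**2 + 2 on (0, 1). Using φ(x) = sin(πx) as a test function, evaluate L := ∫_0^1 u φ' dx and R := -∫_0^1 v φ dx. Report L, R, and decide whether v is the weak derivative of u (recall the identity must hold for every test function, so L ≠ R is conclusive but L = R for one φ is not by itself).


LHS = -12/π^3 + 7/π, RHS = -7/π + 12/π^3. No, v is not the weak derivative of u.

u(x) = -x**3 - 2*x - 1, classical derivative u'(x) = -3*x**2 - 2.
φ(x) = sin(πx), so φ'(x) = π*cos(π*x).
Note φ(0) = φ(1) = 0, so the boundary term u·φ vanishes.
LHS = ∫_0^1 u(x) φ'(x) dx = ∫_0^1 (-π*x^3*cos(π*x) - 2*π*x*cos(π*x) - π*cos(π*x)) dx. Term by term:
  ∫_0^1 -π*cos(π*x) dx = 0;  ∫_0^1 -π*x^3*cos(π*x) dx = -12/π^3 + 3/π;  ∫_0^1 -2*π*x*cos(π*x) dx = 4/π.
Sum: 0 + -12/π^3 + 3/π + 4/π = -12/π^3 + 7/π.
So LHS = -12/π^3 + 7/π.
∫_0^1 v(x) φ(x) dx = ∫_0^1 (3*x^2*sin(π*x) + 2*sin(π*x)) dx. Term by term:
  ∫_0^1 2*sin(π*x) dx = 4/π;  ∫_0^1 3*x^2*sin(π*x) dx = -12/π^3 + 3/π.
Sum: 4/π + -12/π^3 + 3/π = -12/π^3 + 7/π.
So RHS = -∫_0^1 v(x) φ(x) dx = -7/π + 12/π^3.
LHS − RHS = -24/π^3 + 14/π ≠ 0, so the identity fails.
(For a valid weak derivative the identity must hold for EVERY test function, in particular this one. The failure shows v is NOT the weak derivative of u.)
Correct weak derivative would be u'(x) = -3*x**2 - 2.


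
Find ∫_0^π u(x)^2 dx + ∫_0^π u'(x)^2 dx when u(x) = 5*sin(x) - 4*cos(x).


||u||_{H^1(0,π)}^2 = 41*π

u'(x) = 4*sin(x) + 5*cos(x).
Expand u² and (u')² and integrate term by term on (0, π), using: for integers n ≥ 1, ∫_0^π sin²(nx) dx = ∫_0^π cos²(nx) dx = π/2; for n ≠ n', ∫_0^π sin(nx)sin(n'x) dx = ∫_0^π cos(nx)cos(n'x) dx = 0; and by product-to-sum, ∫_0^π sin(nx)cos(n'x) dx = ½∫_0^π [sin((n+n')x) + sin((n−n')x)] dx, which is 0 when n+n' is even and 2n/(n²−n'²) when n+n' is odd (it need not vanish on (0, π)).
  u² squared terms: (-4)²·∫cos(x)² dx = 16·π/2 = 8*π;  (5)²·∫sin(x)² dx = 25·π/2 = 25*π/2.
  u² cross terms: 2·(-4)·(5)·∫cos(x)·sin(x) dx = -40·(0) = 0.
  So ∫_0^π u² dx = 8*π + 25*π/2 + 0 = 41*π/2.
  (u')² squared terms: (4)²·∫sin(x)² dx = 16·π/2 = 8*π;  (5)²·∫cos(x)² dx = 25·π/2 = 25*π/2.
  (u')² cross terms: 2·(4)·(5)·∫sin(x)·cos(x) dx = 40·(0) = 0.
  So ∫_0^π (u')² dx = 8*π + 25*π/2 + 0 = 41*π/2.
||u||_{H^1}^2 = (41*π/2) + (41*π/2) = 41*π.


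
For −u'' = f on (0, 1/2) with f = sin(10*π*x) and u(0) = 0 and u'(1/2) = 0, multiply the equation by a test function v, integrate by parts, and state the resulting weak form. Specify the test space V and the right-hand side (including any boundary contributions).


V = {v ∈ H^1(0, 1/2) : v(0) = 0} (test functions vanish at x = 0 where u is specified); weak form: ∫_0^1/2 u'v' dx = ∫_0^1/2 (sin(10*π*x)) v dx for all v ∈ V.

Multiply both sides by a test function v and integrate from 0 to 1/2:
  ∫_0^1/2 −u''(x) v(x) dx = ∫_0^1/2 f(x) v(x) dx.
Integrate the LHS by parts once:
  ∫_0^1/2 −u'' v dx = −[u'(x) v(x)]_0^1/2 + ∫_0^1/2 u'(x) v'(x) dx.
Thus ∫_0^1/2 u'(x) v'(x) dx = ∫_0^1/2 f(x) v(x) dx + [u'(x) v(x)]_0^1/2.
Choose V so that boundary terms are either known or forced to vanish.
Mixed BC: u(0) = 0 (Dirichlet) and u'(1/2) = 0 (Neumann). Define V = {v ∈ H^1(0, 1/2) : v(0) = 0}. Then [u' v]_0^1/2 = u'(1/2)·v(1/2) − u'(0)·0 = 0.
Weak formulation: find u (satisfying any essential BC) such that ∫_0^1/2 u'(x) v'(x) dx = ∫_0^1/2 f v dx for all v ∈ V (Dirichlet at 0 absorbed into V; the Neumann datum at x = 1/2 is zero, so no boundary term remains).
Substituting f(x) = sin(10*π*x), the right-hand side is ∫_0^1/2 (sin(10*π*x)) v dx.


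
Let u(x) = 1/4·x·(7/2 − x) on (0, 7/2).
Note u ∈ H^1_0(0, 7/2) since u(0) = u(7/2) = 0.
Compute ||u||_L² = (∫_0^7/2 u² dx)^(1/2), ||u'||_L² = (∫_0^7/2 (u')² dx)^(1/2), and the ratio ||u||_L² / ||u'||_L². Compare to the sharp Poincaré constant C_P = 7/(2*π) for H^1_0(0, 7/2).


||u||_L² / ||u'||_L² = 7*sqrt(10)/20 < C_P = 7/(2*π).

u(x) = 1/4·x·(7/2 − x), so u'(x) = 7/8 - x/2.
u(x) = 1/4·x·(7/2 − x) vanishes at x = 0 and x = 7/2, so u ∈ H^1_0(0, 7/2). Differentiate via the product rule and integrate the resulting polynomials term by term.
  ∫_0^7/2 u² dx = ∫_0^7/2 (x^4/16 - 7*x^3/16 + 49*x^2/64) dx. Term by term:
    ∫_0^7/2 x^4/16 dx = 16807/2560;  ∫_0^7/2 -7*x^3/16 dx = -16807/1024;  ∫_0^7/2 49*x^2/64 dx = 16807/1536.
  Sum: 16807/2560 − 16807/1024 + 16807/1536 = 16807/15360.
  ∫_0^7/2 (u')² dx = ∫_0^7/2 (x^2/4 - 7*x/8 + 49/64) dx. Term by term:
    ∫_0^7/2 x^2/4 dx = 343/96;  ∫_0^7/2 -7*x/8 dx = -343/64;  ∫_0^7/2 49/64 dx = 343/128.
  Sum: 343/96 − 343/64 + 343/128 = 343/384.
∫_0^7/2 u² dx = 16807/15360, so ||u||_L² = 49*sqrt(105)/480.
∫_0^7/2 (u')² dx = 343/384, so ||u'||_L² = 7*sqrt(42)/48.
Ratio ||u||_L² / ||u'||_L² = 7*sqrt(10)/20.
Sharp Poincaré constant on H^1_0(0, 7/2) is C_P = L/π = 7/(2*π), achieved by sin(2*π/7·x).
A polynomial bump cannot attain the sharp Poincaré constant (only the first sine eigenfunction does), so the ratio is strictly less than C_P, consistent with ||u||_L² ≤ C_P ||u'||_L².


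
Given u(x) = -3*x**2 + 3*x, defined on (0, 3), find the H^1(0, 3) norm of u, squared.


||u||_{H^1}^2 = 3429/10

The H^1 norm (squared) on an interval (0, L) is
  ||u||_{H^1}^2 = ∫_0^L u(x)^2 dx + ∫_0^L u'(x)^2 dx.
Compute u'(x) = 3 - 6*x.
Then u(x)^2 = 9*x**4 - 18*x**3 + 9*x**2 and u'(x)^2 = 36*x**2 - 36*x + 9.
Integrate each monomial from 0 to 3 using ∫_0^3 c·x^n dx = c·3^(n+1)/(n+1):
  ∫_0^3 u(x)^2 dx = ∫_0^3 (9*x^4 - 18*x^3 + 9*x^2) dx. Term by term:
    ∫_0^3 9*x^4 dx = 2187/5;  ∫_0^3 -18*x^3 dx = -729/2;  ∫_0^3 9*x^2 dx = 81.
  Sum: 2187/5 − 729/2 + 81 = 1539/10.
  ∫_0^3 u'(x)^2 dx = ∫_0^3 (36*x^2 - 36*x + 9) dx. Term by term:
    ∫_0^3 36*x^2 dx = 324;  ∫_0^3 -36*x dx = -162;  ∫_0^3 9 dx = 27.
  Sum: 324 − 162 + 27 = 189.
Adding: ||u||_{H^1}^2 = 1539/10 + 189 = 3429/10.


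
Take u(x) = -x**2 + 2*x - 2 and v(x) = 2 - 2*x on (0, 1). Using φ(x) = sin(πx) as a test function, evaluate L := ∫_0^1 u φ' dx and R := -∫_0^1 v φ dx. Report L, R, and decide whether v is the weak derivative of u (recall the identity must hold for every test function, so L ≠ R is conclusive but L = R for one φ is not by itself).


LHS = -2/π, RHS = -2/π. Yes, v = u' weakly.

u(x) = -x**2 + 2*x - 2, classical derivative u'(x) = 2 - 2*x.
φ(x) = sin(πx), so φ'(x) = π*cos(π*x).
Note φ(0) = φ(1) = 0, so the boundary term u·φ vanishes.
LHS = ∫_0^1 u(x) φ'(x) dx = ∫_0^1 (-π*x^2*cos(π*x) + 2*π*x*cos(π*x) - 2*π*cos(π*x)) dx. Term by term:
  ∫_0^1 -2*π*cos(π*x) dx = 0;  ∫_0^1 -π*x^2*cos(π*x) dx = 2/π;  ∫_0^1 2*π*x*cos(π*x) dx = -4/π.
Sum: 0 + 2/π − 4/π = -2/π.
So LHS = -2/π.
∫_0^1 v(x) φ(x) dx = ∫_0^1 (-2*x*sin(π*x) + 2*sin(π*x)) dx. Term by term:
  ∫_0^1 2*sin(π*x) dx = 4/π;  ∫_0^1 -2*x*sin(π*x) dx = -2/π.
Sum: 4/π − 2/π = 2/π.
So RHS = -∫_0^1 v(x) φ(x) dx = -2/π.
LHS = RHS, so the identity holds for this test φ.
Moreover u is smooth here and v(x) = u'(x) = 2 - 2*x pointwise, so the identity holds for every test function. Hence v is the weak derivative of u.


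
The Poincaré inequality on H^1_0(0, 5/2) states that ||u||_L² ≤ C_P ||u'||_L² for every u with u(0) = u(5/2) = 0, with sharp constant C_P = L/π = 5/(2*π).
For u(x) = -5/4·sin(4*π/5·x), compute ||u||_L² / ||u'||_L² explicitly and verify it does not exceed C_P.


||u||_L² / ||u'||_L² = 5/(4*π) < C_P = 5/(2*π).

u(x) = -5/4·sin(4*π/5·x), so u'(x) = -π*cos(4*π*x/5).
Writing u(x) = A·sin(kπx/L) with A = -5/4 and k = 2, use ∫_0^L sin²(kπx/L) dx = L/2 and ∫_0^L cos²(kπx/L) dx = L/2.
u² = 25/16·sin²(4*π/5·x) and (u')² = π^2·cos²(4*π/5·x), and each of sin², cos² integrates to L/2 = 5/4 over (0, 5/2).
∫_0^5/2 u² dx = 125/64, so ||u||_L² = 5*sqrt(5)/8.
∫_0^5/2 (u')² dx = 5*π^2/4, so ||u'||_L² = sqrt(5)*π/2.
Ratio ||u||_L² / ||u'||_L² = 5/(4*π).
Sharp Poincaré constant on H^1_0(0, 5/2) is C_P = L/π = 5/(2*π), achieved by sin(2*π/5·x).
This is the k = 2 harmonic; the ratio L/(kπ) is strictly less than C_P = L/π, consistent with the sharp inequality ||u||_L² ≤ C_P ||u'||_L².


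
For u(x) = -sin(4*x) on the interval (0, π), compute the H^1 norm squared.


||u||_{H^1(0,π)}^2 = 17*π/2

u'(x) = -4*cos(4*x).
Expand u² and (u')² and integrate term by term on (0, π), using: for integers n ≥ 1, ∫_0^π sin²(nx) dx = ∫_0^π cos²(nx) dx = π/2; for n ≠ n', ∫_0^π sin(nx)sin(n'x) dx = ∫_0^π cos(nx)cos(n'x) dx = 0; and by product-to-sum, ∫_0^π sin(nx)cos(n'x) dx = ½∫_0^π [sin((n+n')x) + sin((n−n')x)] dx, which is 0 when n+n' is even and 2n/(n²−n'²) when n+n' is odd (it need not vanish on (0, π)).
  u² squared terms: (-1)²·∫sin(4x)² dx = 1·π/2 = π/2.
  So ∫_0^π u² dx = π/2.
  (u')² squared terms: (-4)²·∫cos(4x)² dx = 16·π/2 = 8*π.
  So ∫_0^π (u')² dx = 8*π.
||u||_{H^1}^2 = (π/2) + (8*π) = 17*π/2.


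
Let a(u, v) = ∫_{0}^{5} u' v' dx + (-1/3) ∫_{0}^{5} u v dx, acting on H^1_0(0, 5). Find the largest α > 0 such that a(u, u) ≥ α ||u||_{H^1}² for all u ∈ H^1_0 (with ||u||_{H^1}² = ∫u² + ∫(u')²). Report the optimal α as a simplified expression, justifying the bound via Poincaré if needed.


α = (-25/3 + π^2)/(π^2 + 25)

Coercivity of a(·,·) on H^1_0(0, 5) means a(u, u) ≥ α ||u||_{H^1}² for every u ∈ H^1_0.
The interval has length L = 5, and Poincaré/coercivity depend only on L. Here a(u, u) = ∫(u')² + (-1/3)·∫u².
Here c = -1/3 < 0 with |c| < (π/L)² = π^2/25, so coercivity still holds. The condition a(u,u) ≥ α||u||_{H^1}² reads (1−α)∫(u')² ≥ (α−c)∫u². Any admissible α is ≤ 1 (rapidly oscillating u have ∫u²/∫(u')² → 0), and α = 1 would force 0 ≥ (1−c)∫u², impossible since c < 1; so 1−α > 0. By the sharp Poincaré inequality on H^1_0 of an interval of length L, ∫(u')² ≥ (π/L)²∫u² with equality for the first sine mode sin(π(x−x₀)/L) (x₀ the left endpoint), so the inequality holds for all u iff (1−α)(π/L)² ≥ α − c, i.e. α ≤ ((π/L)² + c)/((π/L)² + 1) = (1 + c(L/π)²)/(1 + (L/π)²). (Direct route, valid since c ≤ 0: Poincaré gives c∫u² ≥ c(L/π)²∫(u')², so a(u,u) ≥ (1 + c(L/π)²)∫(u')², while ||u||_{H^1}² ≤ (1 + (L/π)²)∫(u')²; dividing yields the same α.) With (π/L)² = π^2/25 and c = -1/3, the largest admissible constant is α = ((π/L)² + c)/((π/L)² + 1).
Simplifying, α = (-25/3 + π^2)/(π^2 + 25).


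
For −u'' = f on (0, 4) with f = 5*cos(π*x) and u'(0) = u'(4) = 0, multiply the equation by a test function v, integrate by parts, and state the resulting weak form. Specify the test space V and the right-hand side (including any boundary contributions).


V = H^1(0, 4) (no boundary constraint on v; u is determined up to an additive constant); weak form: ∫_0^4 u'v' dx = ∫_0^4 (5*cos(π*x)) v dx for all v ∈ V.

Multiply both sides by a test function v and integrate from 0 to 4:
  ∫_0^4 −u''(x) v(x) dx = ∫_0^4 f(x) v(x) dx.
Integrate the LHS by parts once:
  ∫_0^4 −u'' v dx = −[u'(x) v(x)]_0^4 + ∫_0^4 u'(x) v'(x) dx.
Thus ∫_0^4 u'(x) v'(x) dx = ∫_0^4 f(x) v(x) dx + [u'(x) v(x)]_0^4.
Choose V so that boundary terms are either known or forced to vanish.
u has homogeneous Neumann: u'(0) = u'(4) = 0. So [u' v]_0^4 = 0·v(4) − 0·v(0) = 0 for any v; take V = H^1(0, 4).
Weak formulation: find u (satisfying any essential BC) such that ∫_0^4 u'(x) v'(x) dx = ∫_0^4 f v dx for all v ∈ V (homogeneous Neumann, so boundary terms vanish).
Substituting f(x) = 5*cos(π*x), the right-hand side is ∫_0^4 (5*cos(π*x)) v dx.
Compatibility check (pure Neumann): taking v ≡ 1 ∈ V gives 0 = ∫_0^4 f dx + (0) − (0), i.e. ∫_0^4 f dx must equal u'(0) − u'(4) = 0. Indeed ∫_0^4 (5*cos(π*x)) dx = 0, so the data are compatible. The solution is then unique only up to an additive constant (fix it e.g. by requiring ∫_0^4 u dx = 0).


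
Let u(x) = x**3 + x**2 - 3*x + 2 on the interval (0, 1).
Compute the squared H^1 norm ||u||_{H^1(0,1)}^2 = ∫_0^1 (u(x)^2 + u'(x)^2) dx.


||u||_{H^1}^2 = 311/70

The H^1 norm (squared) on an interval (0, L) is
  ||u||_{H^1}^2 = ∫_0^L u(x)^2 dx + ∫_0^L u'(x)^2 dx.
Compute u'(x) = 3*x**2 + 2*x - 3.
Then u(x)^2 = x**6 + 2*x**5 - 5*x**4 - 2*x**3 + 13*x**2 - 12*x + 4 and u'(x)^2 = 9*x**4 + 12*x**3 - 14*x**2 - 12*x + 9.
Integrate each monomial from 0 to 1 using ∫_0^1 c·x^n dx = c·1^(n+1)/(n+1):
  ∫_0^1 u(x)^2 dx = ∫_0^1 (x^6 + 2*x^5 - 5*x^4 - 2*x^3 + 13*x^2 - 12*x + 4) dx. Term by term:
    ∫_0^1 x^6 dx = 1/7;  ∫_0^1 2*x^5 dx = 1/3;  ∫_0^1 -5*x^4 dx = -1;
    ∫_0^1 -2*x^3 dx = -1/2;  ∫_0^1 13*x^2 dx = 13/3;  ∫_0^1 -12*x dx = -6;
    ∫_0^1 4 dx = 4.
  Sum: 1/7 + 1/3 − 1 − 1/2 + 13/3 − 6 + 4 = 55/42.
  ∫_0^1 u'(x)^2 dx = ∫_0^1 (9*x^4 + 12*x^3 - 14*x^2 - 12*x + 9) dx. Term by term:
    ∫_0^1 9*x^4 dx = 9/5;  ∫_0^1 12*x^3 dx = 3;  ∫_0^1 -14*x^2 dx = -14/3;
    ∫_0^1 -12*x dx = -6;  ∫_0^1 9 dx = 9.
  Sum: 9/5 + 3 − 14/3 − 6 + 9 = 47/15.
Adding: ||u||_{H^1}^2 = 55/42 + 47/15 = 311/70.


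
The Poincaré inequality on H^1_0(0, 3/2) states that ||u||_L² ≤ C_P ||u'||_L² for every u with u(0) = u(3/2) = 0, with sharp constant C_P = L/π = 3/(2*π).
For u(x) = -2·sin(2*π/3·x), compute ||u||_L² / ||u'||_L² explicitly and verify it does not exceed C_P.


||u||_L² / ||u'||_L² = 3/(2*π) = C_P.

u(x) = -2·sin(2*π/3·x), so u'(x) = -4*π*cos(2*π*x/3)/3.
Writing u(x) = A·sin(kπx/L) with A = -2 and k = 1, use ∫_0^L sin²(kπx/L) dx = L/2 and ∫_0^L cos²(kπx/L) dx = L/2.
u² = 4·sin²(2*π/3·x) and (u')² = 16*π^2/9·cos²(2*π/3·x), and each of sin², cos² integrates to L/2 = 3/4 over (0, 3/2).
∫_0^3/2 u² dx = 3, so ||u||_L² = sqrt(3).
∫_0^3/2 (u')² dx = 4*π^2/3, so ||u'||_L² = 2*sqrt(3)*π/3.
Ratio ||u||_L² / ||u'||_L² = 3/(2*π).
Sharp Poincaré constant on H^1_0(0, 3/2) is C_P = L/π = 3/(2*π), achieved by sin(2*π/3·x).
This is the k = 1 eigenfunction (up to amplitude), so the ratio equals the sharp Poincaré constant exactly.


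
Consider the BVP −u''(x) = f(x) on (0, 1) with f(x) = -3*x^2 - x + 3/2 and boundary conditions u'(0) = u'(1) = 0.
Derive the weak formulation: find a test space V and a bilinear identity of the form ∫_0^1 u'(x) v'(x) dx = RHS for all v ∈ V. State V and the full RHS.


V = H^1(0, 1) (no boundary constraint on v; u is determined up to an additive constant); weak form: ∫_0^1 u'v' dx = ∫_0^1 (-3*x^2 - x + 3/2) v dx for all v ∈ V.

Multiply both sides by a test function v and integrate from 0 to 1:
  ∫_0^1 −u''(x) v(x) dx = ∫_0^1 f(x) v(x) dx.
Integrate the LHS by parts once:
  ∫_0^1 −u'' v dx = −[u'(x) v(x)]_0^1 + ∫_0^1 u'(x) v'(x) dx.
Thus ∫_0^1 u'(x) v'(x) dx = ∫_0^1 f(x) v(x) dx + [u'(x) v(x)]_0^1.
Choose V so that boundary terms are either known or forced to vanish.
u has homogeneous Neumann: u'(0) = u'(1) = 0. So [u' v]_0^1 = 0·v(1) − 0·v(0) = 0 for any v; take V = H^1(0, 1).
Weak formulation: find u (satisfying any essential BC) such that ∫_0^1 u'(x) v'(x) dx = ∫_0^1 f v dx for all v ∈ V (homogeneous Neumann, so boundary terms vanish).
Substituting f(x) = -3*x^2 - x + 3/2, the right-hand side is ∫_0^1 (-3*x^2 - x + 3/2) v dx.
Compatibility check (pure Neumann): taking v ≡ 1 ∈ V gives 0 = ∫_0^1 f dx + (0) − (0), i.e. ∫_0^1 f dx must equal u'(0) − u'(1) = 0. Indeed ∫_0^1 (-3*x^2 - x + 3/2) dx = 0, so the data are compatible. The solution is then unique only up to an additive constant (fix it e.g. by requiring ∫_0^1 u dx = 0).


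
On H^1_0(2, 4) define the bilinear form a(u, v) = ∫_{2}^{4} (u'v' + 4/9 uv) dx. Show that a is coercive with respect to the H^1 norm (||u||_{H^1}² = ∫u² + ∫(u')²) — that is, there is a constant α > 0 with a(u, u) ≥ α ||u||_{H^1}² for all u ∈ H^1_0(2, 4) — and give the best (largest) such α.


α = (16/9 + π^2)/(4 + π^2)

Coercivity of a(·,·) on H^1_0(2, 4) means a(u, u) ≥ α ||u||_{H^1}² for every u ∈ H^1_0.
The interval has length L = 2, and Poincaré/coercivity depend only on L. Here a(u, u) = ∫(u')² + (4/9)·∫u².
Here 0 < c = 4/9 < 1. The condition a(u,u) ≥ α||u||_{H^1}² reads (1−α)∫(u')² ≥ (α−c)∫u². Any admissible α is ≤ 1 (rapidly oscillating u have ∫u²/∫(u')² → 0), and α = 1 would force 0 ≥ (1−c)∫u², impossible since c < 1; so 1−α > 0. By the sharp Poincaré inequality on H^1_0 of an interval of length L, ∫(u')² ≥ (π/L)²∫u² with equality for the first sine mode sin(π(x−x₀)/L) (x₀ the left endpoint), so the inequality holds for all u iff (1−α)(π/L)² ≥ α − c, i.e. α ≤ ((π/L)² + c)/((π/L)² + 1) = (1 + c(L/π)²)/(1 + (L/π)²). With (π/L)² = π^2/4 and c = 4/9, the largest admissible constant is α = ((π/L)² + c)/((π/L)² + 1).
Simplifying, α = (16/9 + π^2)/(4 + π^2).


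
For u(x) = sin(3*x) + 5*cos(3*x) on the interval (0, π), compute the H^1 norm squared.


||u||_{H^1(0,π)}^2 = 130*π

u'(x) = -15*sin(3*x) + 3*cos(3*x).
Expand u² and (u')² and integrate term by term on (0, π), using: for integers n ≥ 1, ∫_0^π sin²(nx) dx = ∫_0^π cos²(nx) dx = π/2; for n ≠ n', ∫_0^π sin(nx)sin(n'x) dx = ∫_0^π cos(nx)cos(n'x) dx = 0; and by product-to-sum, ∫_0^π sin(nx)cos(n'x) dx = ½∫_0^π [sin((n+n')x) + sin((n−n')x)] dx, which is 0 when n+n' is even and 2n/(n²−n'²) when n+n' is odd (it need not vanish on (0, π)).
  u² squared terms: (5)²·∫cos(3x)² dx = 25·π/2 = 25*π/2;  (1)²·∫sin(3x)² dx = 1·π/2 = π/2.
  u² cross terms: 2·(5)·(1)·∫cos(3x)·sin(3x) dx = 10·(0) = 0.
  So ∫_0^π u² dx = 25*π/2 + π/2 + 0 = 13*π.
  (u')² squared terms: (-15)²·∫sin(3x)² dx = 225·π/2 = 225*π/2;  (3)²·∫cos(3x)² dx = 9·π/2 = 9*π/2.
  (u')² cross terms: 2·(-15)·(3)·∫sin(3x)·cos(3x) dx = -90·(0) = 0.
  So ∫_0^π (u')² dx = 225*π/2 + 9*π/2 + 0 = 117*π.
||u||_{H^1}^2 = (13*π) + (117*π) = 130*π.


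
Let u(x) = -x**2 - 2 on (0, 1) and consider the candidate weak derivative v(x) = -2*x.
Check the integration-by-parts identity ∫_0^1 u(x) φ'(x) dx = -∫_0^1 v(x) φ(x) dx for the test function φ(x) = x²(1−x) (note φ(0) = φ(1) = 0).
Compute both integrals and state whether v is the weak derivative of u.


LHS = 1/10, RHS = 1/10. Yes, v = u' weakly.

u(x) = -x**2 - 2, classical derivative u'(x) = -2*x.
φ(x) = x²(1−x), so φ'(x) = x*(2 - 3*x).
Note φ(0) = φ(1) = 0, so the boundary term u·φ vanishes.
LHS = ∫_0^1 u(x) φ'(x) dx = ∫_0^1 (3*x^4 - 2*x^3 + 6*x^2 - 4*x) dx. Term by term:
  ∫_0^1 3*x^4 dx = 3/5;  ∫_0^1 -2*x^3 dx = -1/2;  ∫_0^1 6*x^2 dx = 2;
  ∫_0^1 -4*x dx = -2.
Sum: 3/5 − 1/2 + 2 − 2 = 1/10.
So LHS = 1/10.
∫_0^1 v(x) φ(x) dx = ∫_0^1 (2*x^4 - 2*x^3) dx. Term by term:
  ∫_0^1 2*x^4 dx = 2/5;  ∫_0^1 -2*x^3 dx = -1/2.
Sum: 2/5 − 1/2 = -1/10.
So RHS = -∫_0^1 v(x) φ(x) dx = 1/10.
LHS = RHS, so the identity holds for this test φ.
Moreover u is smooth here and v(x) = u'(x) = -2*x pointwise, so the identity holds for every test function. Hence v is the weak derivative of u.


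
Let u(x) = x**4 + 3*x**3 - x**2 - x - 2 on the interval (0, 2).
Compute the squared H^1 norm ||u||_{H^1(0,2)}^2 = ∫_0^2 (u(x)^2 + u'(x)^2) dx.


||u||_{H^1}^2 = 471406/315

The H^1 norm (squared) on an interval (0, L) is
  ||u||_{H^1}^2 = ∫_0^L u(x)^2 dx + ∫_0^L u'(x)^2 dx.
Compute u'(x) = 4*x**3 + 9*x**2 - 2*x - 1.
Then u(x)^2 = x**8 + 6*x**7 + 7*x**6 - 8*x**5 - 9*x**4 - 10*x**3 + 5*x**2 + 4*x + 4 and u'(x)^2 = 16*x**6 + 72*x**5 + 65*x**4 - 44*x**3 - 14*x**2 + 4*x + 1.
Integrate each monomial from 0 to 2 using ∫_0^2 c·x^n dx = c·2^(n+1)/(n+1):
  ∫_0^2 u(x)^2 dx = ∫_0^2 (x^8 + 6*x^7 + 7*x^6 - 8*x^5 - 9*x^4 - 10*x^3 + 5*x^2 + 4*x + 4) dx. Term by term:
    ∫_0^2 x^8 dx = 512/9;  ∫_0^2 6*x^7 dx = 192;  ∫_0^2 7*x^6 dx = 128;
    ∫_0^2 -8*x^5 dx = -256/3;  ∫_0^2 -9*x^4 dx = -288/5;  ∫_0^2 -10*x^3 dx = -40;
    ∫_0^2 5*x^2 dx = 40/3;  ∫_0^2 4*x dx = 8;  ∫_0^2 4 dx = 8.
  Sum: 512/9 + 192 + 128 − 256/3 − 288/5 − 40 + 40/3 + 8 + 8 = 10048/45.
  ∫_0^2 u'(x)^2 dx = ∫_0^2 (16*x^6 + 72*x^5 + 65*x^4 - 44*x^3 - 14*x^2 + 4*x + 1) dx. Term by term:
    ∫_0^2 16*x^6 dx = 2048/7;  ∫_0^2 72*x^5 dx = 768;  ∫_0^2 65*x^4 dx = 416;
    ∫_0^2 -44*x^3 dx = -176;  ∫_0^2 -14*x^2 dx = -112/3;  ∫_0^2 4*x dx = 8;
    ∫_0^2 1 dx = 2.
  Sum: 2048/7 + 768 + 416 − 176 − 112/3 + 8 + 2 = 26738/21.
Adding: ||u||_{H^1}^2 = 10048/45 + 26738/21 = 471406/315.


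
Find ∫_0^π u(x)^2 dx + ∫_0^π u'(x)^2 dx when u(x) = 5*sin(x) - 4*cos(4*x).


||u||_{H^1(0,π)}^2 = 272/3 + 161*π

u'(x) = 16*sin(4*x) + 5*cos(x).
Expand u² and (u')² and integrate term by term on (0, π), using: for integers n ≥ 1, ∫_0^π sin²(nx) dx = ∫_0^π cos²(nx) dx = π/2; for n ≠ n', ∫_0^π sin(nx)sin(n'x) dx = ∫_0^π cos(nx)cos(n'x) dx = 0; and by product-to-sum, ∫_0^π sin(nx)cos(n'x) dx = ½∫_0^π [sin((n+n')x) + sin((n−n')x)] dx, which is 0 when n+n' is even and 2n/(n²−n'²) when n+n' is odd (it need not vanish on (0, π)).
  u² squared terms: (-4)²·∫cos(4x)² dx = 16·π/2 = 8*π;  (5)²·∫sin(x)² dx = 25·π/2 = 25*π/2.
  u² cross terms: 2·(-4)·(5)·∫cos(4x)·sin(x) dx = -40·(-2/15) = 16/3.
  So ∫_0^π u² dx = 8*π + 25*π/2 + 16/3 = 16/3 + 41*π/2.
  (u')² squared terms: (5)²·∫cos(x)² dx = 25·π/2 = 25*π/2;  (16)²·∫sin(4x)² dx = 256·π/2 = 128*π.
  (u')² cross terms: 2·(5)·(16)·∫cos(x)·sin(4x) dx = 160·(8/15) = 256/3.
  So ∫_0^π (u')² dx = 25*π/2 + 128*π + 256/3 = 256/3 + 281*π/2.
||u||_{H^1}^2 = (16/3 + 41*π/2) + (256/3 + 281*π/2) = 272/3 + 161*π.


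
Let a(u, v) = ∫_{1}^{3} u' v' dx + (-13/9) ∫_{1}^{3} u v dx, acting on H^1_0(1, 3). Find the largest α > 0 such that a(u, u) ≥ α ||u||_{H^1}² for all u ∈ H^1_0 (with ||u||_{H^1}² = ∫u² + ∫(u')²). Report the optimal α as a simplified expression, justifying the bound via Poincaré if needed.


α = (-52/9 + π^2)/(4 + π^2)

Coercivity of a(·,·) on H^1_0(1, 3) means a(u, u) ≥ α ||u||_{H^1}² for every u ∈ H^1_0.
The interval has length L = 2, and Poincaré/coercivity depend only on L. Here a(u, u) = ∫(u')² + (-13/9)·∫u².
Here c = -13/9 < 0 with |c| < (π/L)² = π^2/4, so coercivity still holds. The condition a(u,u) ≥ α||u||_{H^1}² reads (1−α)∫(u')² ≥ (α−c)∫u². Any admissible α is ≤ 1 (rapidly oscillating u have ∫u²/∫(u')² → 0), and α = 1 would force 0 ≥ (1−c)∫u², impossible since c < 1; so 1−α > 0. By the sharp Poincaré inequality on H^1_0 of an interval of length L, ∫(u')² ≥ (π/L)²∫u² with equality for the first sine mode sin(π(x−x₀)/L) (x₀ the left endpoint), so the inequality holds for all u iff (1−α)(π/L)² ≥ α − c, i.e. α ≤ ((π/L)² + c)/((π/L)² + 1) = (1 + c(L/π)²)/(1 + (L/π)²). (Direct route, valid since c ≤ 0: Poincaré gives c∫u² ≥ c(L/π)²∫(u')², so a(u,u) ≥ (1 + c(L/π)²)∫(u')², while ||u||_{H^1}² ≤ (1 + (L/π)²)∫(u')²; dividing yields the same α.) With (π/L)² = π^2/4 and c = -13/9, the largest admissible constant is α = ((π/L)² + c)/((π/L)² + 1).
Simplifying, α = (-52/9 + π^2)/(4 + π^2).


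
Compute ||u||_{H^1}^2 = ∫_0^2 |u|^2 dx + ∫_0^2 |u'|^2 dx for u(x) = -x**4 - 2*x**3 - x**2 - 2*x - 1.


||u||_{H^1}^2 = 599878/315

The H^1 norm (squared) on an interval (0, L) is
  ||u||_{H^1}^2 = ∫_0^L u(x)^2 dx + ∫_0^L u'(x)^2 dx.
Compute u'(x) = -4*x**3 - 6*x**2 - 2*x - 2.
Then u(x)^2 = x**8 + 4*x**7 + 6*x**6 + 8*x**5 + 11*x**4 + 8*x**3 + 6*x**2 + 4*x + 1 and u'(x)^2 = 16*x**6 + 48*x**5 + 52*x**4 + 40*x**3 + 28*x**2 + 8*x + 4.
Integrate each monomial from 0 to 2 using ∫_0^2 c·x^n dx = c·2^(n+1)/(n+1):
  ∫_0^2 u(x)^2 dx = ∫_0^2 (x^8 + 4*x^7 + 6*x^6 + 8*x^5 + 11*x^4 + 8*x^3 + 6*x^2 + 4*x + 1) dx. Term by term:
    ∫_0^2 x^8 dx = 512/9;  ∫_0^2 4*x^7 dx = 128;  ∫_0^2 6*x^6 dx = 768/7;
    ∫_0^2 8*x^5 dx = 256/3;  ∫_0^2 11*x^4 dx = 352/5;  ∫_0^2 8*x^3 dx = 32;
    ∫_0^2 6*x^2 dx = 16;  ∫_0^2 4*x dx = 8;  ∫_0^2 1 dx = 2.
  Sum: 512/9 + 128 + 768/7 + 256/3 + 352/5 + 32 + 16 + 8 + 2 = 160126/315.
  ∫_0^2 u'(x)^2 dx = ∫_0^2 (16*x^6 + 48*x^5 + 52*x^4 + 40*x^3 + 28*x^2 + 8*x + 4) dx. Term by term:
    ∫_0^2 16*x^6 dx = 2048/7;  ∫_0^2 48*x^5 dx = 512;  ∫_0^2 52*x^4 dx = 1664/5;
    ∫_0^2 40*x^3 dx = 160;  ∫_0^2 28*x^2 dx = 224/3;  ∫_0^2 8*x dx = 16;
    ∫_0^2 4 dx = 8.
  Sum: 2048/7 + 512 + 1664/5 + 160 + 224/3 + 16 + 8 = 146584/105.
Adding: ||u||_{H^1}^2 = 160126/315 + 146584/105 = 599878/315.


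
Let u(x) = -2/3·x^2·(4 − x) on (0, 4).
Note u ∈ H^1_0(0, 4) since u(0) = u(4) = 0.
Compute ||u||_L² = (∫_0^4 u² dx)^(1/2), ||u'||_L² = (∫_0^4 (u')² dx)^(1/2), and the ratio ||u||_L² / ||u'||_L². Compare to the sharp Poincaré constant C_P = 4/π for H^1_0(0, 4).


||u||_L² / ||u'||_L² = 2*sqrt(14)/7 < C_P = 4/π.

u(x) = -2/3·x^2·(4 − x), so u'(x) = 2*x*(3*x - 8)/3.
u(x) = -2/3·x^2·(4 − x) vanishes at x = 0 and x = 4, so u ∈ H^1_0(0, 4). Differentiate via the product rule and integrate the resulting polynomials term by term.
  ∫_0^4 u² dx = ∫_0^4 (4*x^6/9 - 32*x^5/9 + 64*x^4/9) dx. Term by term:
    ∫_0^4 4*x^6/9 dx = 65536/63;  ∫_0^4 -32*x^5/9 dx = -65536/27;  ∫_0^4 64*x^4/9 dx = 65536/45.
  Sum: 65536/63 − 65536/27 + 65536/45 = 65536/945.
  ∫_0^4 (u')² dx = ∫_0^4 (4*x^4 - 64*x^3/3 + 256*x^2/9) dx. Term by term:
    ∫_0^4 4*x^4 dx = 4096/5;  ∫_0^4 -64*x^3/3 dx = -4096/3;  ∫_0^4 256*x^2/9 dx = 16384/27.
  Sum: 4096/5 − 4096/3 + 16384/27 = 8192/135.
∫_0^4 u² dx = 65536/945, so ||u||_L² = 256*sqrt(105)/315.
∫_0^4 (u')² dx = 8192/135, so ||u'||_L² = 64*sqrt(30)/45.
Ratio ||u||_L² / ||u'||_L² = 2*sqrt(14)/7.
Sharp Poincaré constant on H^1_0(0, 4) is C_P = L/π = 4/π, achieved by sin(π/4·x).
A polynomial bump cannot attain the sharp Poincaré constant (only the first sine eigenfunction does), so the ratio is strictly less than C_P, consistent with ||u||_L² ≤ C_P ||u'||_L².
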